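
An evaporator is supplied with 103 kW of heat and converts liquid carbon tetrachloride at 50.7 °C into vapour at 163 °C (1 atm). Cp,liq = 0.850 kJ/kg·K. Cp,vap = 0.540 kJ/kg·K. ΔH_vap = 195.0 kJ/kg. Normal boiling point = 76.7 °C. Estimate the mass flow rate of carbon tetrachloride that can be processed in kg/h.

Δh = 0.850×(76.7−50.7) + 195.0 + 0.540×(163−76.7) = 263.7 kJ/kg
Q = 103 kW = 103 kJ/s = 370800 kJ/h
ṁ = Q/Δh = 370800 / 263.7 = 1406.1 kg/h

ṁ = 1410 kg/h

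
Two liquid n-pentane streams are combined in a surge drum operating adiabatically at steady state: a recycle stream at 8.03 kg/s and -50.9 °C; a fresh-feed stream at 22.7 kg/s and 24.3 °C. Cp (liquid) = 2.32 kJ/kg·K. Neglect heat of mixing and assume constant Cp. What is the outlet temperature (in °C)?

No heat crosses the boundary, so H_out = H_in.
Σ ṁᵢCp,ᵢTᵢ = 8.03×2.32×-50.9 + 22.7×2.32×24.3 = 331.49
Σ ṁᵢCp,ᵢ = 8.03×2.32 + 22.7×2.32 = 71.294
T_out = 331.49 / 71.294 = 4.6496 °C

T_out = 4.65 °C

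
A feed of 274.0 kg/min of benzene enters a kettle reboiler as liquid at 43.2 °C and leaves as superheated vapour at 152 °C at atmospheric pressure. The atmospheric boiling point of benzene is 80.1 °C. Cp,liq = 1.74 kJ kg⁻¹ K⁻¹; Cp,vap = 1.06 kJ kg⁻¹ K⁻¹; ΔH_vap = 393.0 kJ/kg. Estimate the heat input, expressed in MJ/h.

Q = 8770 MJ/h

liquid 43.2→80.1 °C: 64.206 kJ/kg
vaporisation at 80.1 °C: 393 kJ/kg
vapour 80.1→152 °C: 76.214 kJ/kg
Δh = 64.206 + 393 + 76.214 = 533.42 kJ/kg
Q = ṁ·Δh = 274.0 kg/min × 533.42 kJ/kg = 146160 kJ/min
|Q| = 2436 kW = 8769.4 MJ/h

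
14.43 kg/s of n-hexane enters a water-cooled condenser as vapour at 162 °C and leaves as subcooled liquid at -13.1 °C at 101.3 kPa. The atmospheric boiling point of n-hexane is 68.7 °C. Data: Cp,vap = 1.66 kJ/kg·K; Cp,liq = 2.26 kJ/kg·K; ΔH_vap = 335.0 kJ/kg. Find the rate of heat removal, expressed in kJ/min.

vapour 162→68.7 °C: -154.88 kJ/kg
condensation at 68.7 °C: -335 kJ/kg
liquid 68.7→-13.1 °C: -184.87 kJ/kg
Δh = -154.88 + -335 + -184.87 = -674.75 kJ/kg
Q = ṁ·Δh = 14.43 kg/s × -674.75 kJ/kg = -9736.6 kJ/s
|Q| = 9736.6 kW = 584200 kJ/min

Q_c = 584000 kJ/min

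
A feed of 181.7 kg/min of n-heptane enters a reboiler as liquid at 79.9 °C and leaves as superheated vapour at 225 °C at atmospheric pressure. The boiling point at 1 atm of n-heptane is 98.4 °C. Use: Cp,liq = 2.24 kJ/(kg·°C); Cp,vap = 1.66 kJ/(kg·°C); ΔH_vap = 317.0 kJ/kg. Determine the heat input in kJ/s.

Q = 1720 kJ/s

liquid 79.9→98.4 °C: 41.44 kJ/kg
vaporisation at 98.4 °C: 317 kJ/kg
vapour 98.4→225 °C: 210.16 kJ/kg
Δh = 41.44 + 317 + 210.16 = 568.6 kJ/kg
Q = ṁ·Δh = 181.7 kg/min × 568.6 kJ/kg = 103310 kJ/min
|Q| = 1721.9 kW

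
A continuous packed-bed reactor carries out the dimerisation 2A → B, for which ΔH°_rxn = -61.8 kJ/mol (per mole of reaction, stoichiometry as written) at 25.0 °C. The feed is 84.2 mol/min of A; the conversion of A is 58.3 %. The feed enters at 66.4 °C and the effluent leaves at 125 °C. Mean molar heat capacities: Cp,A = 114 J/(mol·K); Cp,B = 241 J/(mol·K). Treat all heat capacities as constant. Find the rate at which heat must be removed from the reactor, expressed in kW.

Q_out = 15.4 kW

Extent of reaction ξ = 0.583 × 84.2 / 2 = 24.544 mol/min
Reaction term: ξ·ΔH°_rxn = 24.544 × -61.8 = -1516.8 kJ/min
Sensible, feed 66.4→25 °C: -397.39 kJ/min
Outlet flows (mol/min): A 35.111, B 24.544
Sensible, products 25→125 °C: 991.79 kJ/min
Q = ΔH = -922.44 kJ/min = -15.374 kW
Heat removed = 15.374 kW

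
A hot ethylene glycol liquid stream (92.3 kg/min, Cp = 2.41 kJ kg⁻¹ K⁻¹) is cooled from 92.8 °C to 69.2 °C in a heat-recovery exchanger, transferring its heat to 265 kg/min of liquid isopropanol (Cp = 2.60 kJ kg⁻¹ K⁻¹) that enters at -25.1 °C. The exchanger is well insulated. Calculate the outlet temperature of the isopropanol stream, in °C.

Heat released by hot stream: Q = 92.3 × 2.41 × (92.8 − 69.2) = 5249.7 kJ/min
Energy balance on cold side (adiabatic exchanger): Q = ṁ_c·Cp_c·(T_c,out − T_c,in)
T_c,out = -25.1 + 5249.7/(265 × 2.60) = -17.481 °C

T_c,out = -17.5 °C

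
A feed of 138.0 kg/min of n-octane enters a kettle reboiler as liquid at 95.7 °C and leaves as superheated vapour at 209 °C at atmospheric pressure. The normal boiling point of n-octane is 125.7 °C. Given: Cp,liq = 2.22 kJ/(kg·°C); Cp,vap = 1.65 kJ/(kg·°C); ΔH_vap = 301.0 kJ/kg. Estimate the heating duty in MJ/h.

Q = 4180 MJ/h

liquid 95.7→125.7 °C: 66.6 kJ/kg
vaporisation at 125.7 °C: 301 kJ/kg
vapour 125.7→209 °C: 137.44 kJ/kg
Δh = 66.6 + 301 + 137.44 = 505.05 kJ/kg
Q = ṁ·Δh = 138.0 kg/min × 505.05 kJ/kg = 69696 kJ/min
|Q| = 1161.6 kW = 4181.8 MJ/h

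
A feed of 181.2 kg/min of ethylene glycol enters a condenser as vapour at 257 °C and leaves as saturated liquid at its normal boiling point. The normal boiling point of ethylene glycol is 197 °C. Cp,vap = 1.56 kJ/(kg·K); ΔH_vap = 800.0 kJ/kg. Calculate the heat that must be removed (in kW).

Q_c = 2700 kW

vapour 257→197 °C: -93.6 kJ/kg
condensation at 197 °C: -800 kJ/kg
Δh = -93.6 + -800 = -893.6 kJ/kg
Q = ṁ·Δh = 181.2 kg/min × -893.6 kJ/kg = -161920 kJ/min
|Q| = 2698.7 kW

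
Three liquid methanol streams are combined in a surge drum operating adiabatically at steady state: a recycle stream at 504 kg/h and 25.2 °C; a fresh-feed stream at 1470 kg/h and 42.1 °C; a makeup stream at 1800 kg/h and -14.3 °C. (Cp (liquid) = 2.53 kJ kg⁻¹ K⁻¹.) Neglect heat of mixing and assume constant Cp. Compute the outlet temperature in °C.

T_out = 12.9 °C

Adiabatic, steady state ⇒ Σ ṁᵢCp,ᵢ(T_out − Tᵢ) = 0
Σ ṁᵢCp,ᵢTᵢ = 504×2.53×25.2 + 1470×2.53×42.1 + 1800×2.53×-14.3 = 123580
Σ ṁᵢCp,ᵢ = 504×2.53 + 1470×2.53 + 1800×2.53 = 9548.2
T_out = 123580 / 9548.2 = 12.943 °C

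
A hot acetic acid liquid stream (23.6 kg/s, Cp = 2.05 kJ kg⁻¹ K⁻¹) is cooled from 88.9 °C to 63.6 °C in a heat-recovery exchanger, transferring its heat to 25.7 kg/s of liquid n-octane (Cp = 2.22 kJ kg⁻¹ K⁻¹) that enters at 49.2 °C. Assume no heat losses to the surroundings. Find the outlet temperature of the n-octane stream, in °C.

Heat released by hot stream: Q = 23.6 × 2.05 × (88.9 − 63.6) = 1224 kJ/s
Energy balance on cold side (adiabatic exchanger): Q = ṁ_c·Cp_c·(T_c,out − T_c,in)
T_c,out = 49.2 + 1224/(25.7 × 2.22) = 70.654 °C

T_c,out = 70.7 °C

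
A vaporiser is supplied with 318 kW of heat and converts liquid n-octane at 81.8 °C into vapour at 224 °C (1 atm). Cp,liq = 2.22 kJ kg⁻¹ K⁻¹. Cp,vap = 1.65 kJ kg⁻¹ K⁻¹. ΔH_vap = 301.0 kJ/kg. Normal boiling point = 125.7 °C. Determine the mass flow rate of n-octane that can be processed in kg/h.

ṁ = 2040 kg/h

Δh = 2.22×(125.7−81.8) + 301.0 + 1.65×(224−125.7) = 560.65 kJ/kg
Q = 318 kW = 318 kJ/s = 1.1448e+06 kJ/h
ṁ = Q/Δh = 1.1448e+06 / 560.65 = 2041.9 kg/h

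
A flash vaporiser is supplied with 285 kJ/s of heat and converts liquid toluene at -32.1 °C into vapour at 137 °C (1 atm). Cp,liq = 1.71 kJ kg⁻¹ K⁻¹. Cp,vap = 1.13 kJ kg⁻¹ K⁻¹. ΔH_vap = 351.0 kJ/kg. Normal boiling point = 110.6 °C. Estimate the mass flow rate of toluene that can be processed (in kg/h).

Δh = 1.71×(110.6−-32.1) + 351.0 + 1.13×(137−110.6) = 624.85 kJ/kg
Q = 285 kJ/s = 285 kJ/s = 1.026e+06 kJ/h
ṁ = Q/Δh = 1.026e+06 / 624.85 = 1642 kg/h

ṁ = 1640 kg/h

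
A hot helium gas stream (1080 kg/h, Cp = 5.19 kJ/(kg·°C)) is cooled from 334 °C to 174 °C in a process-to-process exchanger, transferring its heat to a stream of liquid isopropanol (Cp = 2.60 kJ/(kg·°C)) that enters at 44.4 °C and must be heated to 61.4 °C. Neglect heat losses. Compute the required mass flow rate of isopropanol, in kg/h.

ṁ_c = 20300 kg/h

Heat released by hot stream: Q = 1080 × 5.19 × (334 − 174) = 896830 kJ/h
Energy balance on cold side (adiabatic exchanger): Q = ṁ_c·Cp_c·(T_c,out − T_c,in)
ṁ_c = 896830 / [2.60 × (61.4 − 44.4)] = 20290 kg/h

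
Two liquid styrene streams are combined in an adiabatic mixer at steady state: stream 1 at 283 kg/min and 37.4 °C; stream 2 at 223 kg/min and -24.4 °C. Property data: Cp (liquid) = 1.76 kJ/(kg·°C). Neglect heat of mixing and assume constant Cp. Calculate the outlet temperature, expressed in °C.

Adiabatic, steady state ⇒ Σ ṁᵢCp,ᵢ(T_out − Tᵢ) = 0
Σ ṁᵢCp,ᵢTᵢ = 283×1.76×37.4 + 223×1.76×-24.4 = 9051.7
Σ ṁᵢCp,ᵢ = 283×1.76 + 223×1.76 = 890.56
T_out = 9051.7 / 890.56 = 10.164 °C

T_out = 10.2 °C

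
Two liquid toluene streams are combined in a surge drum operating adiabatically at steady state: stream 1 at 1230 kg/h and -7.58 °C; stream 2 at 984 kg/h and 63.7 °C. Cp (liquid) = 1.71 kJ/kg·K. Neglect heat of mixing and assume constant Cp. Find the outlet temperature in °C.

Adiabatic, steady state ⇒ Σ ṁᵢCp,ᵢ(T_out − Tᵢ) = 0
T_out = Σ ṁᵢCp,ᵢTᵢ / Σ ṁᵢCp,ᵢ
      = 91241 / 3785.9 = 24.1 °C

T_out = 24.1 °C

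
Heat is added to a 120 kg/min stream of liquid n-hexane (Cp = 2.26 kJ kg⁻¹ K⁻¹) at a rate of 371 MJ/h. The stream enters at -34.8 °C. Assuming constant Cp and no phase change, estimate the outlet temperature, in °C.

Q = 371 MJ/h = 6183.3 kJ/min
ΔT = Q/(ṁ·Cp) = 6183.3/(120×2.26) = 22.8 K
T_out = -34.8 + 22.8 = -12 °C

T_out = -12.0 °C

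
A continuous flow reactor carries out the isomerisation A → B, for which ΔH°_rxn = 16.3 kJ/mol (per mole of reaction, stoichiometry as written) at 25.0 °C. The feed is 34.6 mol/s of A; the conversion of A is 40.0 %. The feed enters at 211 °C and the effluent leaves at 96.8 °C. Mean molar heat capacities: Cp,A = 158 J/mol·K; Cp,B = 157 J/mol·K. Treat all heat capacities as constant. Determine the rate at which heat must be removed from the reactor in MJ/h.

Q_out = 1440 MJ/h

Extent of reaction ξ = 0.400 × 34.6 = 13.84 mol/s
Reaction term: ξ·ΔH°_rxn = 13.84 × 16.3 = 225.59 kJ/s
Sensible, feed 211→25 °C: -1016.8 kJ/s
Outlet flows (mol/s): A 20.76, B 13.84
Sensible, products 25→96.8 °C: 391.52 kJ/s
Q = ΔH = -399.71 kJ/s = -399.71 kW
Heat removed = 1439 MJ/h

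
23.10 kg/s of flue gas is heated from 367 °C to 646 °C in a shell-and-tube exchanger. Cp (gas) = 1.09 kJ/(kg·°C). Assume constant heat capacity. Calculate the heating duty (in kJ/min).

Q = 421000 kJ/min

Q = ṁ·Cp·ΔT = 23.10 × 1.09 × (646 − 367) = 7024.9 kJ/s
Heating duty = 421500 kJ/min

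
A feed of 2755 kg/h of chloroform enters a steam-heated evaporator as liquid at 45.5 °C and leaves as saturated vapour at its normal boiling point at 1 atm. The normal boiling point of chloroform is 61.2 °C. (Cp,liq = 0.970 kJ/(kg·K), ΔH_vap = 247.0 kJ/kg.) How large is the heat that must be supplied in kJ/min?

Q = 12000 kJ/min

liquid 45.5→61.2 °C: 15.229 kJ/kg
vaporisation at 61.2 °C: 247 kJ/kg
Δh = 15.229 + 247 = 262.23 kJ/kg
Q = ṁ·Δh = 2755 kg/h × 262.23 kJ/kg = 722440 kJ/h
|Q| = 200.68 kW = 12041 kJ/min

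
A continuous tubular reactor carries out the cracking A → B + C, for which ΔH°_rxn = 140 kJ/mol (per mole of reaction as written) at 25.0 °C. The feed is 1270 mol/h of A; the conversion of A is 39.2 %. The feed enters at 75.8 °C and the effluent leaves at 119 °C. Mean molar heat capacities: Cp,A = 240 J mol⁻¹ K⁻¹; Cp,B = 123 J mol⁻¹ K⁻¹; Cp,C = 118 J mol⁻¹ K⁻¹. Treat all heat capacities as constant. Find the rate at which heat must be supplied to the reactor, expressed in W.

Q_in = 23000 W

Extent of reaction ξ = 0.392 × 1270 = 497.84 mol/h
Reaction term: ξ·ΔH°_rxn = 497.84 × 140 = 69698 kJ/h
Sensible, feed 75.8→25 °C: -15484 kJ/h
Outlet flows (mol/h): A 772.16, B 497.84, C 497.84
Sensible, products 25→119 °C: 28698 kJ/h
Q = ΔH = 82912 kJ/h = 23.031 kW
Heat supplied = 23031 W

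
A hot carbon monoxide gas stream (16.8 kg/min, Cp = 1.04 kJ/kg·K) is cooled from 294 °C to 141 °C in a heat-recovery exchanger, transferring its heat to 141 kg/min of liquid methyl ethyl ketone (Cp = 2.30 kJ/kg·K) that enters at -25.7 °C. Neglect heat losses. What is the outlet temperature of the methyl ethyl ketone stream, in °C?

T_c,out = -17.5 °C

Heat released by hot stream: Q = 16.8 × 1.04 × (294 − 141) = 2673.2 kJ/min
Energy balance on cold side (adiabatic exchanger): Q = ṁ_c·Cp_c·(T_c,out − T_c,in)
T_c,out = -25.7 + 2673.2/(141 × 2.30) = -17.457 °C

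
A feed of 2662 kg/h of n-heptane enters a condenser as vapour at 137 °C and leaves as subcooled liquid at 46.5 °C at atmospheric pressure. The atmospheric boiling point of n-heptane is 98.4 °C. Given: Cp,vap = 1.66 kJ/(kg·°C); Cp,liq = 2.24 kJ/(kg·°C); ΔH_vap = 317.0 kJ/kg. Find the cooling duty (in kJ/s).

vapour 137→98.4 °C: -64.076 kJ/kg
condensation at 98.4 °C: -317 kJ/kg
liquid 98.4→46.5 °C: -116.26 kJ/kg
Δh = -64.076 + -317 + -116.26 = -497.33 kJ/kg
Q = ṁ·Δh = 2662 kg/h × -497.33 kJ/kg = -1.3239e+06 kJ/h
|Q| = 367.75 kW

Q_c = 368 kJ/s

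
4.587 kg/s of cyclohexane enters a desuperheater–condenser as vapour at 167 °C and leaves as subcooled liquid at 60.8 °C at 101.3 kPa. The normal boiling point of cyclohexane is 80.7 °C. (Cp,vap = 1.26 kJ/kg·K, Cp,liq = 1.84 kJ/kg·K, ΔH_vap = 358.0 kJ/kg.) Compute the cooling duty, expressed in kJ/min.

vapour 167→80.7 °C: -108.74 kJ/kg
condensation at 80.7 °C: -358 kJ/kg
liquid 80.7→60.8 °C: -36.616 kJ/kg
Δh = -108.74 + -358 + -36.616 = -503.35 kJ/kg
Q = ṁ·Δh = 4.587 kg/s × -503.35 kJ/kg = -2308.9 kJ/s
|Q| = 2308.9 kW = 138530 kJ/min

Q_c = 139000 kJ/min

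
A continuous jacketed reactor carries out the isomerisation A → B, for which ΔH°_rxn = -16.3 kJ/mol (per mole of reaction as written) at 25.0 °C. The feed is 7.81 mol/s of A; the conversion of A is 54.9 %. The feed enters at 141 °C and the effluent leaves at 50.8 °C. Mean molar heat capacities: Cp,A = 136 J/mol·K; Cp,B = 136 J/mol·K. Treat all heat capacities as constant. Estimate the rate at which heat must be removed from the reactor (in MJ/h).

Q_out = 597 MJ/h

Extent of reaction ξ = 0.549 × 7.81 = 4.2877 mol/s
Reaction term: ξ·ΔH°_rxn = 4.2877 × -16.3 = -69.889 kJ/s
Sensible, feed 141→25 °C: -123.21 kJ/s
Outlet flows (mol/s): A 3.5223, B 4.2877
Sensible, products 25→50.8 °C: 27.404 kJ/s
Q = ΔH = -165.7 kJ/s = -165.7 kW
Heat removed = 596.51 MJ/h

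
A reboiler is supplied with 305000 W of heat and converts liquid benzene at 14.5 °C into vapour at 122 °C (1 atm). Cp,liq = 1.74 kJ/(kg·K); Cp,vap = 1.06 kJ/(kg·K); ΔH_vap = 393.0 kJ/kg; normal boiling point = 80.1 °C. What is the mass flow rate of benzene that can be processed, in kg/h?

Δh = 1.74×(80.1−14.5) + 393.0 + 1.06×(122−80.1) = 551.56 kJ/kg
Q = 305000 W = 305 kJ/s = 1.098e+06 kJ/h
ṁ = Q/Δh = 1.098e+06 / 551.56 = 1990.7 kg/h

ṁ = 1990 kg/h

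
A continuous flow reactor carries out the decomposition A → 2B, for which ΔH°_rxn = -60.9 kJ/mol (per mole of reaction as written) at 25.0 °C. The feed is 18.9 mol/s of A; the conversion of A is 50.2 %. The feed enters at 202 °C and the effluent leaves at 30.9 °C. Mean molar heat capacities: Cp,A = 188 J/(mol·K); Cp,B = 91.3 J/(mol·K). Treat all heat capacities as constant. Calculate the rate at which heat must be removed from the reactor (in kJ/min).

Q_out = 71200 kJ/min

Extent of reaction ξ = 0.502 × 18.9 = 9.4878 mol/s
Reaction term: ξ·ΔH°_rxn = 9.4878 × -60.9 = -577.81 kJ/s
Sensible, feed 202→25 °C: -628.92 kJ/s
Outlet flows (mol/s): A 9.4122, B 18.976
Sensible, products 25→30.9 °C: 20.662 kJ/s
Q = ΔH = -1186.1 kJ/s = -1186.1 kW
Heat removed = 71164 kJ/min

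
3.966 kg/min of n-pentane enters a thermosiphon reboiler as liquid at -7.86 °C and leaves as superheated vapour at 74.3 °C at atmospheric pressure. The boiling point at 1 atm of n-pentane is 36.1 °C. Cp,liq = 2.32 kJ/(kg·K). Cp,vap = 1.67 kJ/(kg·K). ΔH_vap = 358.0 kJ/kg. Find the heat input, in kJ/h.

liquid -7.86→36.1 °C: 101.99 kJ/kg
vaporisation at 36.1 °C: 358 kJ/kg
vapour 36.1→74.3 °C: 63.794 kJ/kg
Δh = 101.99 + 358 + 63.794 = 523.78 kJ/kg
Q = ṁ·Δh = 3.966 kg/min × 523.78 kJ/kg = 2077.3 kJ/min
|Q| = 34.622 kW = 124640 kJ/h

Q = 125000 kJ/h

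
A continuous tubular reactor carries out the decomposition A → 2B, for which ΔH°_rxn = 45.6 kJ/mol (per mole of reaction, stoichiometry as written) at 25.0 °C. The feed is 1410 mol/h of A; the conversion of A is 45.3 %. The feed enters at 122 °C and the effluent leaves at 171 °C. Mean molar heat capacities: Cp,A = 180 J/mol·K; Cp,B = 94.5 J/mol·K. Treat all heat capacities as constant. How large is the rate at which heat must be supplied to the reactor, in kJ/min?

Extent of reaction ξ = 0.453 × 1410 = 638.73 mol/h
Reaction term: ξ·ΔH°_rxn = 638.73 × 45.6 = 29126 kJ/h
Sensible, feed 122→25 °C: -24619 kJ/h
Outlet flows (mol/h): A 771.27, B 1277.5
Sensible, products 25→171 °C: 37894 kJ/h
Q = ΔH = 42402 kJ/h = 11.778 kW
Heat supplied = 706.69 kJ/min

Q_in = 707 kJ/min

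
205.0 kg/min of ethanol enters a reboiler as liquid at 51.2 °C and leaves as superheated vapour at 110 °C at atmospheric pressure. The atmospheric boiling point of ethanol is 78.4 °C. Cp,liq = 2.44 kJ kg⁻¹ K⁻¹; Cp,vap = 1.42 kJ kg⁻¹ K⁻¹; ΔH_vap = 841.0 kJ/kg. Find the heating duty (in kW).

Q = 3250 kW

liquid 51.2→78.4 °C: 66.368 kJ/kg
vaporisation at 78.4 °C: 841 kJ/kg
vapour 78.4→110 °C: 44.872 kJ/kg
Δh = 66.368 + 841 + 44.872 = 952.24 kJ/kg
Q = ṁ·Δh = 205.0 kg/min × 952.24 kJ/kg = 195210 kJ/min
|Q| = 3253.5 kW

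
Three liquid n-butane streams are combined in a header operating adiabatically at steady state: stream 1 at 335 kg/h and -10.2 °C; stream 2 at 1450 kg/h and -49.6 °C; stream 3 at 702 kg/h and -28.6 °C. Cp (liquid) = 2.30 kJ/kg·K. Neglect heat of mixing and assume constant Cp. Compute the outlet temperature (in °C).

T_out = -38.4 °C

No heat crosses the boundary, so H_out = H_in.
Σ ṁᵢCp,ᵢTᵢ = 335×2.30×-10.2 + 1450×2.30×-49.6 + 702×2.30×-28.6 = -219450
Σ ṁᵢCp,ᵢ = 335×2.30 + 1450×2.30 + 702×2.30 = 5720.1
T_out = -219450 / 5720.1 = -38.365 °C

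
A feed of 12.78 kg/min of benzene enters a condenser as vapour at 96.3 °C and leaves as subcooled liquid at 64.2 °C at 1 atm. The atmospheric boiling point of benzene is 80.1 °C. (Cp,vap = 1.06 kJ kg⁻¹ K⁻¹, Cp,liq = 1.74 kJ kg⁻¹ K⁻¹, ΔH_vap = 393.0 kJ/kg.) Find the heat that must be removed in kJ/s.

Q_c = 93.3 kJ/s

vapour 96.3→80.1 °C: -17.172 kJ/kg
condensation at 80.1 °C: -393 kJ/kg
liquid 80.1→64.2 °C: -27.666 kJ/kg
Δh = -17.172 + -393 + -27.666 = -437.84 kJ/kg
Q = ṁ·Δh = 12.78 kg/min × -437.84 kJ/kg = -5595.6 kJ/min
|Q| = 93.259 kW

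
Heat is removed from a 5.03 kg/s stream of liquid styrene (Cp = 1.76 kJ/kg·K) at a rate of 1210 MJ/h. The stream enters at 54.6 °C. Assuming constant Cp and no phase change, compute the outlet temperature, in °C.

T_out = 16.6 °C

Q = 1210 MJ/h = 336.11 kJ/s
ΔT = Q/(ṁ·Cp) = 336.11/(5.03×1.76) = 37.967 K
T_out = 54.6 − 37.967 = 16.633 °C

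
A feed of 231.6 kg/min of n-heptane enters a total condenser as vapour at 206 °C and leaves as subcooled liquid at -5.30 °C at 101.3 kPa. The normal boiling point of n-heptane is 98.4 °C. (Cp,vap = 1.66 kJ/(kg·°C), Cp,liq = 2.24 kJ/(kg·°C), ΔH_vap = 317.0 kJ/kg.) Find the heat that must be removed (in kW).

Q_c = 2810 kW

vapour 206→98.4 °C: -178.62 kJ/kg
condensation at 98.4 °C: -317 kJ/kg
liquid 98.4→-5.30 °C: -232.29 kJ/kg
Δh = -178.62 + -317 + -232.29 = -727.9 kJ/kg
Q = ṁ·Δh = 231.6 kg/min × -727.9 kJ/kg = -168580 kJ/min
|Q| = 2809.7 kW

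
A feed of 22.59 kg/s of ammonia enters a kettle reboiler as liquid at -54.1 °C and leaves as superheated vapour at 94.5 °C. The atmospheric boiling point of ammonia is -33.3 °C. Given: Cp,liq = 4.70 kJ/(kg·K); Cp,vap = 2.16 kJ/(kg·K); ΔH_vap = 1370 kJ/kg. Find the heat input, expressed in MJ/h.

liquid -54.1→-33.3 °C: 97.76 kJ/kg
vaporisation at -33.3 °C: 1370 kJ/kg
vapour -33.3→94.5 °C: 276.05 kJ/kg
Δh = 97.76 + 1370 + 276.05 = 1743.8 kJ/kg
Q = ṁ·Δh = 22.59 kg/s × 1743.8 kJ/kg = 39393 kJ/s
|Q| = 39393 kW = 141810 MJ/h

Q = 142000 MJ/h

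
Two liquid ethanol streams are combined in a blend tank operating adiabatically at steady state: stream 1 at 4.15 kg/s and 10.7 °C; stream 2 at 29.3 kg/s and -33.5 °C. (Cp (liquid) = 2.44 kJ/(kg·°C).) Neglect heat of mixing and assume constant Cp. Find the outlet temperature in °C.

T_out = -28.0 °C

Adiabatic, steady state ⇒ Σ ṁᵢCp,ᵢ(T_out − Tᵢ) = 0
Σ ṁᵢCp,ᵢTᵢ = 4.15×2.44×10.7 + 29.3×2.44×-33.5 = -2286.6
Σ ṁᵢCp,ᵢ = 4.15×2.44 + 29.3×2.44 = 81.618
T_out = -2286.6 / 81.618 = -28.016 °C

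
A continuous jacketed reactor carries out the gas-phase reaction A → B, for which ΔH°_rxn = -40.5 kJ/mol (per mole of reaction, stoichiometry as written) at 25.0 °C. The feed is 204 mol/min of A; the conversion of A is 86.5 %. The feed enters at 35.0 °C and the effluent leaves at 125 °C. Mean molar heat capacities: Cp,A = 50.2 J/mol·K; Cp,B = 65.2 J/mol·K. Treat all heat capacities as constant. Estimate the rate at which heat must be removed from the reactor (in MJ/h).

Q_out = 358 MJ/h

Extent of reaction ξ = 0.865 × 204 = 176.46 mol/min
Reaction term: ξ·ΔH°_rxn = 176.46 × -40.5 = -7146.6 kJ/min
Sensible, feed 35.0→25 °C: -102.41 kJ/min
Outlet flows (mol/min): A 27.54, B 176.46
Sensible, products 25→125 °C: 1288.8 kJ/min
Q = ΔH = -5960.3 kJ/min = -99.338 kW
Heat removed = 357.62 MJ/h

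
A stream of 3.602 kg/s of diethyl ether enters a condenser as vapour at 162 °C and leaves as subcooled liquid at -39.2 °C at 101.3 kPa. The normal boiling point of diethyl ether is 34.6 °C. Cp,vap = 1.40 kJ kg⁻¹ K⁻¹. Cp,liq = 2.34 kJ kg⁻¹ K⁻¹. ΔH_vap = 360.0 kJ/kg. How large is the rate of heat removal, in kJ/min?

Q_c = 154000 kJ/min

vapour 162→34.6 °C: -178.36 kJ/kg
condensation at 34.6 °C: -360 kJ/kg
liquid 34.6→-39.2 °C: -172.69 kJ/kg
Δh = -178.36 + -360 + -172.69 = -711.05 kJ/kg
Q = ṁ·Δh = 3.602 kg/s × -711.05 kJ/kg = -2561.2 kJ/s
|Q| = 2561.2 kW = 153670 kJ/min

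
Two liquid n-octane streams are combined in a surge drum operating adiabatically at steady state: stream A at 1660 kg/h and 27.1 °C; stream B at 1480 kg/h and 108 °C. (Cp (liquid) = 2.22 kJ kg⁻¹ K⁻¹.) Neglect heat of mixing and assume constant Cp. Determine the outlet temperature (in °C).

T_out = 65.2 °C

No heat crosses the boundary, so H_out = H_in.
T_out = Σ ṁᵢCp,ᵢTᵢ / Σ ṁᵢCp,ᵢ
      = 454710 / 6970.8 = 65.231 °C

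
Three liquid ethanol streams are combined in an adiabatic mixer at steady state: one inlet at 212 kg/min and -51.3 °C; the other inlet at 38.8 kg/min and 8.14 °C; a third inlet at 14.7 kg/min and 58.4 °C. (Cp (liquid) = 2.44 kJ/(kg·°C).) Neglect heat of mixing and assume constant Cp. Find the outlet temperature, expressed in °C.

T_out = -36.5 °C

Adiabatic, steady state ⇒ Σ ṁᵢCp,ᵢ(T_out − Tᵢ) = 0
Σ ṁᵢCp,ᵢTᵢ = 212×2.44×-51.3 + 38.8×2.44×8.14 + 14.7×2.44×58.4 = -23671
Σ ṁᵢCp,ᵢ = 212×2.44 + 38.8×2.44 + 14.7×2.44 = 647.82
T_out = -23671 / 647.82 = -36.54 °C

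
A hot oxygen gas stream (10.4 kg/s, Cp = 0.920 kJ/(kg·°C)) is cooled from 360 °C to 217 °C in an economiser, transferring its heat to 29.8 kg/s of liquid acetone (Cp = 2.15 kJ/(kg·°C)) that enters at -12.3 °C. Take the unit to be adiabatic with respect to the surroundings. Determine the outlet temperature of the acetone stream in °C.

Heat released by hot stream: Q = 10.4 × 0.920 × (360 − 217) = 1368.2 kJ/s
Energy balance on cold side (adiabatic exchanger): Q = ṁ_c·Cp_c·(T_c,out − T_c,in)
T_c,out = -12.3 + 1368.2/(29.8 × 2.15) = 9.0551 °C

T_c,out = 9.06 °C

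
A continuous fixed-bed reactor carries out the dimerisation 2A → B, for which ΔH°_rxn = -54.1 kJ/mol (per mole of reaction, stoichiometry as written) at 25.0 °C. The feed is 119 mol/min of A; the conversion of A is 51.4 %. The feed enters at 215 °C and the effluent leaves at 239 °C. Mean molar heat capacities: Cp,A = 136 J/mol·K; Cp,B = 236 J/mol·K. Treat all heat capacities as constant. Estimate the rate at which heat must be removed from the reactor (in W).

Q_out = 25000 W

Extent of reaction ξ = 0.514 × 119 / 2 = 30.583 mol/min
Reaction term: ξ·ΔH°_rxn = 30.583 × -54.1 = -1654.5 kJ/min
Sensible, feed 215→25 °C: -3075 kJ/min
Outlet flows (mol/min): A 57.834, B 30.583
Sensible, products 25→239 °C: 3227.8 kJ/min
Q = ΔH = -1501.7 kJ/min = -25.029 kW
Heat removed = 25029 W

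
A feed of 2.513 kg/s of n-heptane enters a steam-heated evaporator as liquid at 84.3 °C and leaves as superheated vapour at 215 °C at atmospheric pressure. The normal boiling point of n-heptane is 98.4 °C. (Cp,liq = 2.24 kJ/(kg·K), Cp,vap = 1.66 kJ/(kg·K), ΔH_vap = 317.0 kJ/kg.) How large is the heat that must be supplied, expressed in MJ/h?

liquid 84.3→98.4 °C: 31.584 kJ/kg
vaporisation at 98.4 °C: 317 kJ/kg
vapour 98.4→215 °C: 193.56 kJ/kg
Δh = 31.584 + 317 + 193.56 = 542.14 kJ/kg
Q = ṁ·Δh = 2.513 kg/s × 542.14 kJ/kg = 1362.4 kJ/s
|Q| = 1362.4 kW = 4904.6 MJ/h

Q = 4900 MJ/h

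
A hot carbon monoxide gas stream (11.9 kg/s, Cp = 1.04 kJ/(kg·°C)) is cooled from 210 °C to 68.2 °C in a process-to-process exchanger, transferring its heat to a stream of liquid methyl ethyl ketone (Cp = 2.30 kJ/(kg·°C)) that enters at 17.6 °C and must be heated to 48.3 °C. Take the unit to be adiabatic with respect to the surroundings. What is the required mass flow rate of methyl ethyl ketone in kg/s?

ṁ_c = 24.9 kg/s

Heat released by hot stream: Q = 11.9 × 1.04 × (210 − 68.2) = 1754.9 kJ/s
Energy balance on cold side (adiabatic exchanger): Q = ṁ_c·Cp_c·(T_c,out − T_c,in)
ṁ_c = 1754.9 / [2.30 × (48.3 − 17.6)] = 24.854 kg/s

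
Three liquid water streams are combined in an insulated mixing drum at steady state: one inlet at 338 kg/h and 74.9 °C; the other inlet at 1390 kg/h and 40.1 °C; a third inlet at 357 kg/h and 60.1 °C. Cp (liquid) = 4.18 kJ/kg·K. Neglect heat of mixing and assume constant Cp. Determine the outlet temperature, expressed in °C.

T_out = 49.2 °C

Energy balance with Q = 0: Σ ṁᵢCp,ᵢ(T_out − Tᵢ) = 0
T_out = Σ ṁᵢCp,ᵢTᵢ / Σ ṁᵢCp,ᵢ
      = 428500 / 8715.3 = 49.166 °C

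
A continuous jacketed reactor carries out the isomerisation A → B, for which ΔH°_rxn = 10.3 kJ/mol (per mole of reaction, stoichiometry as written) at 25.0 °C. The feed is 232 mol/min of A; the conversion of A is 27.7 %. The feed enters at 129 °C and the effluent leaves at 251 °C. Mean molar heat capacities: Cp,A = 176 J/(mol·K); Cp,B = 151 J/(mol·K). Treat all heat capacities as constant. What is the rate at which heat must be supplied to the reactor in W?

Extent of reaction ξ = 0.277 × 232 = 64.264 mol/min
Reaction term: ξ·ΔH°_rxn = 64.264 × 10.3 = 661.92 kJ/min
Sensible, feed 129→25 °C: -4246.5 kJ/min
Outlet flows (mol/min): A 167.74, B 64.264
Sensible, products 25→251 °C: 8864.9 kJ/min
Q = ΔH = 5280.3 kJ/min = 88.006 kW
Heat supplied = 88006 W

Q_in = 88000 W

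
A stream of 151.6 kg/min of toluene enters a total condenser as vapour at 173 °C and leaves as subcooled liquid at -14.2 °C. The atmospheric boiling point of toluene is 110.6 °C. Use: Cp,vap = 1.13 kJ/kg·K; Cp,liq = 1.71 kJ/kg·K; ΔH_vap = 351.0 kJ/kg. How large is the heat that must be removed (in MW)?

Q_c = 1.60 MW

vapour 173→110.6 °C: -70.512 kJ/kg
condensation at 110.6 °C: -351 kJ/kg
liquid 110.6→-14.2 °C: -213.41 kJ/kg
Δh = -70.512 + -351 + -213.41 = -634.92 kJ/kg
Q = ṁ·Δh = 151.6 kg/min × -634.92 kJ/kg = -96254 kJ/min
|Q| = 1604.2 kW = 1.6042 MW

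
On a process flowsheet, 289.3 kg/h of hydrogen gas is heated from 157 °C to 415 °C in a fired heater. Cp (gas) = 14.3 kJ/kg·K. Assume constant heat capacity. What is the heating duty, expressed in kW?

Q = ṁ·Cp·ΔT = 289.3 × 14.3 × (415 − 157) = 1.0673e+06 kJ/h
Converting: 1.0673e+06 / 3600 s = 296.48 kW

Q = 296 kW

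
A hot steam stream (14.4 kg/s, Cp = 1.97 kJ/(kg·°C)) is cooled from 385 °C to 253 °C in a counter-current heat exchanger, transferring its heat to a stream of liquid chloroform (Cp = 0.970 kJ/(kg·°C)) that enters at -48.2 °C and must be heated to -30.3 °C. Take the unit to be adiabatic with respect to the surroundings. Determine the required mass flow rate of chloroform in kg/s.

ṁ_c = 216 kg/s

Heat released by hot stream: Q = 14.4 × 1.97 × (385 − 253) = 3744.6 kJ/s
Energy balance on cold side (adiabatic exchanger): Q = ṁ_c·Cp_c·(T_c,out − T_c,in)
ṁ_c = 3744.6 / [0.970 × (-30.3 − -48.2)] = 215.66 kg/s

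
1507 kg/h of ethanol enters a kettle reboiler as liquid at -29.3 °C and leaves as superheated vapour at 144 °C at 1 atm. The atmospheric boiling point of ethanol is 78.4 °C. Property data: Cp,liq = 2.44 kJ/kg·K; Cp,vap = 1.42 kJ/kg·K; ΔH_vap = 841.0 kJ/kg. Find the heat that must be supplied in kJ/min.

liquid -29.3→78.4 °C: 262.79 kJ/kg
vaporisation at 78.4 °C: 841 kJ/kg
vapour 78.4→144 °C: 93.152 kJ/kg
Δh = 262.79 + 841 + 93.152 = 1196.9 kJ/kg
Q = ṁ·Δh = 1507 kg/h × 1196.9 kJ/kg = 1.8038e+06 kJ/h
|Q| = 501.05 kW = 30063 kJ/min

Q = 30100 kJ/min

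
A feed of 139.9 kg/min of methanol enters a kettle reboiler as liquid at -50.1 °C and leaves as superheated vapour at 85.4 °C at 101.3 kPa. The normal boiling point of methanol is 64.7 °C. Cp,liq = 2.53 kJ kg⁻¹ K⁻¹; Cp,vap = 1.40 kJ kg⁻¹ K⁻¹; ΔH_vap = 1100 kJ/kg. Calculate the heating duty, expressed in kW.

liquid -50.1→64.7 °C: 290.44 kJ/kg
vaporisation at 64.7 °C: 1100 kJ/kg
vapour 64.7→85.4 °C: 28.98 kJ/kg
Δh = 290.44 + 1100 + 28.98 = 1419.4 kJ/kg
Q = ṁ·Δh = 139.9 kg/min × 1419.4 kJ/kg = 198580 kJ/min
|Q| = 3309.6 kW

Q = 3310 kW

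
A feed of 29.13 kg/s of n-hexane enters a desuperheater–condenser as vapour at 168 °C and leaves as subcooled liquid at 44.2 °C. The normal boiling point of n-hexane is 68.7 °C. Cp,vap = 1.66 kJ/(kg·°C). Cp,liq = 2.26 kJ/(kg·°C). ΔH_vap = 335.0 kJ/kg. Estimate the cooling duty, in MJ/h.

vapour 168→68.7 °C: -164.84 kJ/kg
condensation at 68.7 °C: -335 kJ/kg
liquid 68.7→44.2 °C: -55.37 kJ/kg
Δh = -164.84 + -335 + -55.37 = -555.21 kJ/kg
Q = ṁ·Δh = 29.13 kg/s × -555.21 kJ/kg = -16173 kJ/s
|Q| = 16173 kW = 58224 MJ/h

Q_c = 58200 MJ/h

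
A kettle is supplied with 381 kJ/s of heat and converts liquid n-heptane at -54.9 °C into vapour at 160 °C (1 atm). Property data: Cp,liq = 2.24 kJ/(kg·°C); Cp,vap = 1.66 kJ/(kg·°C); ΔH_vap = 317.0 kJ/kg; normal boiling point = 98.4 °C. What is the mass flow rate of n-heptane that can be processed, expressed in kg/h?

Δh = 2.24×(98.4−-54.9) + 317.0 + 1.66×(160−98.4) = 762.65 kJ/kg
Q = 381 kJ/s = 381 kJ/s = 1.3716e+06 kJ/h
ṁ = Q/Δh = 1.3716e+06 / 762.65 = 1798.5 kg/h

ṁ = 1800 kg/h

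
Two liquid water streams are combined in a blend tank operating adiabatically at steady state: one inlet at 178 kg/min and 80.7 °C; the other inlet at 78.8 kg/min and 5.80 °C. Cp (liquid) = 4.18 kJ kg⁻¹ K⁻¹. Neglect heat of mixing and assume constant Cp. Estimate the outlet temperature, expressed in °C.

Adiabatic, steady state ⇒ Σ ṁᵢCp,ᵢ(T_out − Tᵢ) = 0
Σ ṁᵢCp,ᵢTᵢ = 178×4.18×80.7 + 78.8×4.18×5.80 = 61954
Σ ṁᵢCp,ᵢ = 178×4.18 + 78.8×4.18 = 1073.4
T_out = 61954 / 1073.4 = 57.717 °C

T_out = 57.7 °C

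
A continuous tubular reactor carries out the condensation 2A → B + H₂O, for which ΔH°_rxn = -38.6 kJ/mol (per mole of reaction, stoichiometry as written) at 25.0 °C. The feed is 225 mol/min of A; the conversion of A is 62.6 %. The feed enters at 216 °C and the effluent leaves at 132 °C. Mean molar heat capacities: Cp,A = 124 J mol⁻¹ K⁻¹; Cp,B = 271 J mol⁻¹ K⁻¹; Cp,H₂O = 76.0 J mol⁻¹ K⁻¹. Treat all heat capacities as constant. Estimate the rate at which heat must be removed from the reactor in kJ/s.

Extent of reaction ξ = 0.626 × 225 / 2 = 70.425 mol/min
Reaction term: ξ·ΔH°_rxn = 70.425 × -38.6 = -2718.4 kJ/min
Sensible, feed 216→25 °C: -5328.9 kJ/min
Outlet flows (mol/min): A 84.15, B 70.425, H₂O 70.425
Sensible, products 25→132 °C: 3731.3 kJ/min
Q = ΔH = -4316 kJ/min = -71.933 kW
Heat removed = 71.933 kJ/s

Q_out = 71.9 kJ/s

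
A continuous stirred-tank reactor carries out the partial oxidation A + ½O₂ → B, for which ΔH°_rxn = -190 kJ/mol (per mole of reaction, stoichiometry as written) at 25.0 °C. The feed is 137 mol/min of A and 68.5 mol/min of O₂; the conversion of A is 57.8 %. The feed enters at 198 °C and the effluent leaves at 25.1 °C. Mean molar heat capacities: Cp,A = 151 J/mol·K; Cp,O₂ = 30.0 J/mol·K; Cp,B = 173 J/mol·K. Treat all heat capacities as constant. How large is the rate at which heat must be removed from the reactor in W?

Extent of reaction ξ = 0.578 × 137 = 79.186 mol/min
Reaction term: ξ·ΔH°_rxn = 79.186 × -190 = -15045 kJ/min
Sensible, feed 198→25 °C: -3934.4 kJ/min
Outlet flows (mol/min): A 57.814, O₂ 28.907, B 79.186
Sensible, products 25→25.1 °C: 2.3296 kJ/min
Q = ΔH = -18977 kJ/min = -316.29 kW
Heat removed = 316290 W

Q_out = 316000 W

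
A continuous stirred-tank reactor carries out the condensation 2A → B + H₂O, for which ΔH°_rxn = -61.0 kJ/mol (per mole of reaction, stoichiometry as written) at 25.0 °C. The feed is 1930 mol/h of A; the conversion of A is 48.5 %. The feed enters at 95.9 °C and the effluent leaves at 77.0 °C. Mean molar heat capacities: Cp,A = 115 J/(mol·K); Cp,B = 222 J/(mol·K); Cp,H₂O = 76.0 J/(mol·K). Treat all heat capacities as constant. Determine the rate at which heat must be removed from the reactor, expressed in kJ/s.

Q_out = 8.64 kJ/s

Extent of reaction ξ = 0.485 × 1930 / 2 = 468.02 mol/h
Reaction term: ξ·ΔH°_rxn = 468.02 × -61.0 = -28550 kJ/h
Sensible, feed 95.9→25 °C: -15736 kJ/h
Outlet flows (mol/h): A 993.95, B 468.02, H₂O 468.02
Sensible, products 25→77.0 °C: 13196 kJ/h
Q = ΔH = -31089 kJ/h = -8.636 kW
Heat removed = 8.636 kJ/s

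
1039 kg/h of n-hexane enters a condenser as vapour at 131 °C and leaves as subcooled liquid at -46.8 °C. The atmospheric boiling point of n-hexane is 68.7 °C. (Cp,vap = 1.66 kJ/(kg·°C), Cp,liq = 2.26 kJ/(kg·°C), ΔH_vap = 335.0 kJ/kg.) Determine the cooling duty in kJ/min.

vapour 131→68.7 °C: -103.42 kJ/kg
condensation at 68.7 °C: -335 kJ/kg
liquid 68.7→-46.8 °C: -261.03 kJ/kg
Δh = -103.42 + -335 + -261.03 = -699.45 kJ/kg
Q = ṁ·Δh = 1039 kg/h × -699.45 kJ/kg = -726730 kJ/h
|Q| = 201.87 kW = 12112 kJ/min

Q_c = 12100 kJ/min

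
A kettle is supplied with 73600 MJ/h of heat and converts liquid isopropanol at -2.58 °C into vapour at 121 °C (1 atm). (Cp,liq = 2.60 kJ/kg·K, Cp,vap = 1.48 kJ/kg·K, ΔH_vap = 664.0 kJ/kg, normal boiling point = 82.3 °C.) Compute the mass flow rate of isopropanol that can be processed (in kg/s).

ṁ = 21.7 kg/s

Δh = 2.60×(82.3−-2.58) + 664.0 + 1.48×(121−82.3) = 941.96 kJ/kg
Q = 73600 MJ/h = 20444 kJ/s = 20444 kJ/s
ṁ = Q/Δh = 20444 / 941.96 = 21.704 kg/s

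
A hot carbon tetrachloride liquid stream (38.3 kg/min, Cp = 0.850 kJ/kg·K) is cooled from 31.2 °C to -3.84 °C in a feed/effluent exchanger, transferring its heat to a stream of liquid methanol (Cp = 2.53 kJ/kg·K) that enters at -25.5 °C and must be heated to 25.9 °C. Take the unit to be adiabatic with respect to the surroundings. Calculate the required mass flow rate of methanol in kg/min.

Heat released by hot stream: Q = 38.3 × 0.850 × (31.2 − -3.84) = 1140.7 kJ/min
Energy balance on cold side (adiabatic exchanger): Q = ṁ_c·Cp_c·(T_c,out − T_c,in)
ṁ_c = 1140.7 / [2.53 × (25.9 − -25.5)] = 8.772 kg/min

ṁ_c = 8.77 kg/min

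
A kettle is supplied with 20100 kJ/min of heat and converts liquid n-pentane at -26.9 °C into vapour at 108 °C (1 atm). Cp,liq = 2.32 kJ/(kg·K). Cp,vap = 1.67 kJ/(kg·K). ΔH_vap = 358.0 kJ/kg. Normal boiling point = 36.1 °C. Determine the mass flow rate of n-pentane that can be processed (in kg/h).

Δh = 2.32×(36.1−-26.9) + 358.0 + 1.67×(108−36.1) = 624.23 kJ/kg
Q = 20100 kJ/min = 335 kJ/s = 1.206e+06 kJ/h
ṁ = Q/Δh = 1.206e+06 / 624.23 = 1932 kg/h

ṁ = 1930 kg/h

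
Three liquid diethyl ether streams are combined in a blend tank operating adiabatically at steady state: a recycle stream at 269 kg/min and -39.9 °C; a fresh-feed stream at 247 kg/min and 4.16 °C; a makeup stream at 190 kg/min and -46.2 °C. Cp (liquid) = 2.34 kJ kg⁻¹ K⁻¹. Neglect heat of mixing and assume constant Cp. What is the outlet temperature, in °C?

No heat crosses the boundary, so H_out = H_in.
Σ ṁᵢCp,ᵢTᵢ = 269×2.34×-39.9 + 247×2.34×4.16 + 190×2.34×-46.2 = -43252
Σ ṁᵢCp,ᵢ = 269×2.34 + 247×2.34 + 190×2.34 = 1652
T_out = -43252 / 1652 = -26.181 °C

T_out = -26.2 °C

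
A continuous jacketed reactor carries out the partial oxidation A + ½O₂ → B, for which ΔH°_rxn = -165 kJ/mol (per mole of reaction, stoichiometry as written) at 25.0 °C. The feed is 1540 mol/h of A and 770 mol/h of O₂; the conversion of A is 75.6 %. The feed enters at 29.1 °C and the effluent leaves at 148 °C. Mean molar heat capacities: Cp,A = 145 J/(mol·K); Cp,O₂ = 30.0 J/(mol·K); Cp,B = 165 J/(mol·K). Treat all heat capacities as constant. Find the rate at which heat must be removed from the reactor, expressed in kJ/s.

Q_out = 45.0 kJ/s

Extent of reaction ξ = 0.756 × 1540 = 1164.2 mol/h
Reaction term: ξ·ΔH°_rxn = 1164.2 × -165 = -192100 kJ/h
Sensible, feed 29.1→25 °C: -1010.2 kJ/h
Outlet flows (mol/h): A 375.76, O₂ 187.88, B 1164.2
Sensible, products 25→148 °C: 31023 kJ/h
Q = ΔH = -162090 kJ/h = -45.024 kW
Heat removed = 45.024 kJ/s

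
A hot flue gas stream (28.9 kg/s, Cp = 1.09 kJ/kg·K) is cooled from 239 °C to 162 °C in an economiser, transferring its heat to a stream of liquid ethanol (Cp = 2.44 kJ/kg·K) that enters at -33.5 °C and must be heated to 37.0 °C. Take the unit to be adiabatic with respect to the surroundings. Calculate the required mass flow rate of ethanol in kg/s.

Heat released by hot stream: Q = 28.9 × 1.09 × (239 − 162) = 2425.6 kJ/s
Energy balance on cold side (adiabatic exchanger): Q = ṁ_c·Cp_c·(T_c,out − T_c,in)
ṁ_c = 2425.6 / [2.44 × (37.0 − -33.5)] = 14.101 kg/s

ṁ_c = 14.1 kg/s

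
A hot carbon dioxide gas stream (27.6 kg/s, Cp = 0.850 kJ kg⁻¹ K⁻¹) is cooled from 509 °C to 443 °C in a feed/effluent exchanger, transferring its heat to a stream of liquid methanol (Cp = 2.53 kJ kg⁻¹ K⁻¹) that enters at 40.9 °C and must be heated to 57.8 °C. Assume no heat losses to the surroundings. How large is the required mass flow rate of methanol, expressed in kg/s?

ṁ_c = 36.2 kg/s

Heat released by hot stream: Q = 27.6 × 0.850 × (509 − 443) = 1548.4 kJ/s
Energy balance on cold side (adiabatic exchanger): Q = ṁ_c·Cp_c·(T_c,out − T_c,in)
ṁ_c = 1548.4 / [2.53 × (57.8 − 40.9)] = 36.213 kg/s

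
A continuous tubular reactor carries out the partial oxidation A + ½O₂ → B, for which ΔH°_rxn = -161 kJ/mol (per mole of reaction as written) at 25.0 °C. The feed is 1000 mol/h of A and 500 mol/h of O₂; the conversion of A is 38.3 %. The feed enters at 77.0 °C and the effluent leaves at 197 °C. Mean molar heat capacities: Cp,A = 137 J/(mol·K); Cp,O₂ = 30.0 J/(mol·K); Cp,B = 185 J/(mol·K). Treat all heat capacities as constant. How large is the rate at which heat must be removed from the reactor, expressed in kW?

Q_out = 11.5 kW

Extent of reaction ξ = 0.383 × 1000 = 383 mol/h
Reaction term: ξ·ΔH°_rxn = 383 × -161 = -61663 kJ/h
Sensible, feed 77.0→25 °C: -7904 kJ/h
Outlet flows (mol/h): A 617, O₂ 308.5, B 383
Sensible, products 25→197 °C: 28318 kJ/h
Q = ΔH = -41249 kJ/h = -11.458 kW
Heat removed = 11.458 kW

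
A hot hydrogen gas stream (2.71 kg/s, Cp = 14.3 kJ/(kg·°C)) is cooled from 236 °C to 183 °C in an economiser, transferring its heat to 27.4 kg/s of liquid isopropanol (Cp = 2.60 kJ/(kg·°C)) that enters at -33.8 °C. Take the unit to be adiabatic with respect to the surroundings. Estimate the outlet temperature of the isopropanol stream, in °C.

Heat released by hot stream: Q = 2.71 × 14.3 × (236 − 183) = 2053.9 kJ/s
Energy balance on cold side (adiabatic exchanger): Q = ṁ_c·Cp_c·(T_c,out − T_c,in)
T_c,out = -33.8 + 2053.9/(27.4 × 2.60) = -4.9692 °C

T_c,out = -4.97 °C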